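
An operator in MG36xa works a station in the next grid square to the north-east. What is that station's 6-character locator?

MG46ab

Longitude subsquare x = 23; +1 → 24, wraps to 0 = a, carry into square.
Longitude square 3; +1 → 4.
Latitude subsquare a = 0; +1 → 1 = b.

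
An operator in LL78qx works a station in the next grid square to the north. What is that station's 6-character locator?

LL79qa

Latitude subsquare x = 23; +1 → 24, wraps to 0 = a, carry into square.
Latitude square 8; +1 → 9.
The longitude characters are unchanged.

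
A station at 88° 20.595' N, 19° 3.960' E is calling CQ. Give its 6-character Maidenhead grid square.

Offset from 180°W / 90°S: lon 199.0660°, lat 178.3433°.
Field (20°×10°, letters A–R): 199.0660/20 → 9 → J, 178.3433/10 → 17 → R; chars JR.
Square (2°×1°, digits 0–9): 19.0660/2 → 9, 8.3433/1 → 8; chars 98.
Subsquare (5′×2.5′, letters a–x): 1.0660/0.0833333 → 12 → m, 0.3433/0.0416667 → 8 → i; chars mi.

JR98mi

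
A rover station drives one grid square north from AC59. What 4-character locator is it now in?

Latitude square 9; +1 → 10, wraps to 0, carry into field.
Latitude field C = 2; +1 → 3 = D.
The longitude characters are unchanged.

AD50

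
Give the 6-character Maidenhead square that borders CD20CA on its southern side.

CC29cx

Latitude subsquare a = 0; −1 → -1, wraps to 23 = x, carry into square.
Latitude square 0; −1 → -1, wraps to 9, carry into field.
Latitude field D = 3; −1 → 2 = C.
The longitude characters are unchanged.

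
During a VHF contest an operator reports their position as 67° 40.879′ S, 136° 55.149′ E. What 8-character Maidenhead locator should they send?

PC82lh06

Offset from 180°W / 90°S: lon 316.91915°, lat 22.31868°.
Field (20°×10°, letters A–R): lon ⌊316.91915/20⌋ = 15 → P; lat ⌊22.31868/10⌋ = 2 → C.
Square (2°×1°, digits 0–9): lon ⌊16.91915/2⌋ = 8; lat ⌊2.31868/1⌋ = 2.
Subsquare (5′×2.5′, letters a–x): lon ⌊0.91915/0.0833333⌋ = 11 → l; lat ⌊0.31868/0.0416667⌋ = 7 → h.
Extended square (30″×15″, digits 0–9): lon ⌊0.00248/0.00833333⌋ = 0; lat ⌊0.02702/0.00416667⌋ = 6.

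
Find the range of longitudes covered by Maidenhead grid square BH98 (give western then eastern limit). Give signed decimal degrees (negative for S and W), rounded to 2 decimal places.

Field B=1, H=7: +1·20° lon, +7·10° lat → SW at lon -160°, lat -20°.
Square 9, 8: +9·2° lon, +8·1° lat → SW at lon -142°, lat -12°.
Cell spans 2° lon × 1° lat.
west -142.00, east -140.00.

-142.00, -140.00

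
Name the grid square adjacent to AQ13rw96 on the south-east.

AQ13sw05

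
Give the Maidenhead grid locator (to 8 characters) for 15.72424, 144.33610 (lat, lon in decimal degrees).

QK25er03

Shift to the Maidenhead origin (180°W, 90°S): lon 324.33610, lat 105.72424.
Field: lon ⌊324.33610/20⌋ = 16 → Q; lat ⌊105.72424/10⌋ = 10 → K.
Square: lon ⌊4.33610/2⌋ = 2; lat ⌊5.72424/1⌋ = 5.
Subsquare: lon ⌊0.33610/0.0833333⌋ = 4 → e; lat ⌊0.72424/0.0416667⌋ = 17 → r.
Extended square: lon ⌊0.00277/0.00833333⌋ = 0; lat ⌊0.01591/0.00416667⌋ = 3.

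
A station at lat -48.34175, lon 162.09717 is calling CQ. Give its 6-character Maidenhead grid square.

RE11bp

Add 180° to longitude and 90° to latitude: 342.0972, 41.6583.
Field (20°×10°, letters A–R): 342.0972/20 → 17 → R, 41.6583/10 → 4 → E; chars RE.
Square (2°×1°, digits 0–9): 2.0972/2 → 1, 1.6583/1 → 1; chars 11.
Subsquare (5′×2.5′, letters a–x): 0.0972/0.0833333 → 1 → b, 0.6583/0.0416667 → 15 → p; chars bp.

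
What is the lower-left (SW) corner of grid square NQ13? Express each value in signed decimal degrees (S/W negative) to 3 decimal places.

73.000, 82.000

Field N=13, Q=16: +13·20° lon, +16·10° lat → SW at lon 80°, lat 70°.
Square 1, 3: +1·2° lon, +3·1° lat → SW at lon 82°, lat 73°.
latitude 73.000, longitude 82.000.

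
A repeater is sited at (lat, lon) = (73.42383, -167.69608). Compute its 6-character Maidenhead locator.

AQ63dk

Offset from 180°W / 90°S: lon 12.3039°, lat 163.4238°.
Field (20°×10°, letters A–R): lon ⌊12.3039/20⌋ = 0 → A; lat ⌊163.4238/10⌋ = 16 → Q.
Square (2°×1°, digits 0–9): lon ⌊12.3039/2⌋ = 6; lat ⌊3.4238/1⌋ = 3.
Subsquare (5′×2.5′, letters a–x): lon ⌊0.3039/0.0833333⌋ = 3 → d; lat ⌊0.4238/0.0416667⌋ = 10 → k.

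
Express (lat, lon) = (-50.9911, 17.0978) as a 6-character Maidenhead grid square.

JD89na

Offset from 180°W / 90°S: lon 197.0978°, lat 39.0089°.
Field: 197.0978/20 → 9 → J, 39.0089/10 → 3 → D; chars JD.
Square: 17.0978/2 → 8, 9.0089/1 → 9; chars 89.
Subsquare: 1.0978/0.0833333 → 13 → n, 0.0089/0.0416667 → 0 → a; chars na.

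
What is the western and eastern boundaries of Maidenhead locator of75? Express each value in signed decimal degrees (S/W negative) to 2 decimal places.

Field O=14, F=5: +14·20° lon, +5·10° lat → SW at lon 100°, lat -40°.
Square 7, 5: +7·2° lon, +5·1° lat → SW at lon 114°, lat -35°.
Cell spans 2° lon × 1° lat.
west 114.00, east 116.00.

114.00, 116.00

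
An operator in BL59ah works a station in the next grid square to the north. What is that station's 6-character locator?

BL59ai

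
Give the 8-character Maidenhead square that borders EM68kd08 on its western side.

Longitude extended square 0; −1 → -1, wraps to 9, carry into subsquare.
Longitude subsquare k = 10; −1 → 9 = j.
The latitude characters are unchanged.

EM68jd98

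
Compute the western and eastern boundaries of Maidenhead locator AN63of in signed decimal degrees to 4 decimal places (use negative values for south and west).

-166.8333, -166.7500

Field A=0, N=13: +0·20° lon, +13·10° lat → SW at lon -180°, lat 40°.
Square 6, 3: +6·2° lon, +3·1° lat → SW at lon -168°, lat 43°.
Subsquare o=14, f=5: +14·0.0833333° lon, +5·0.0416667° lat → SW at lon -166.833°, lat 43.2083°.
Cell spans 0.0833333° lon × 0.0416667° lat.
west -166.8333, east -166.7500.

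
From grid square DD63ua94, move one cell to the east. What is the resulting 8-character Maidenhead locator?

DD63va04

Longitude extended square 9; +1 → 10, wraps to 0, carry into subsquare.
Longitude subsquare u = 20; +1 → 21 = v.
The latitude characters are unchanged.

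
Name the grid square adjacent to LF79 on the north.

LG70

Latitude square 9; +1 → 10, wraps to 0, carry into field.
Latitude field F = 5; +1 → 6 = G.
The longitude characters are unchanged.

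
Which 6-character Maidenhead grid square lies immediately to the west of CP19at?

CP09xt

Longitude subsquare a = 0; −1 → -1, wraps to 23 = x, carry into square.
Longitude square 1; −1 → 0.
The latitude characters are unchanged.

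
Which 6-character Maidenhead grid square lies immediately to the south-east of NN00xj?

NN10ai

Longitude subsquare x = 23; +1 → 24, wraps to 0 = a, carry into square.
Longitude square 0; +1 → 1.
Latitude subsquare j = 9; −1 → 8 = i.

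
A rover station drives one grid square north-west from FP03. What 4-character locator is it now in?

EP94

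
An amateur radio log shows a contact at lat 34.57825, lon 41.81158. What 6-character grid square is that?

Offset from 180°W / 90°S: lon 221.8116°, lat 124.5782°.
Field (20°×10°, letters A–R): lon ⌊221.8116/20⌋ = 11 → L; lat ⌊124.5782/10⌋ = 12 → M.
Square (2°×1°, digits 0–9): lon ⌊1.8116/2⌋ = 0; lat ⌊4.5782/1⌋ = 4.
Subsquare (5′×2.5′, letters a–x): lon ⌊1.8116/0.0833333⌋ = 21 → v; lat ⌊0.5782/0.0416667⌋ = 13 → n.

LM04vn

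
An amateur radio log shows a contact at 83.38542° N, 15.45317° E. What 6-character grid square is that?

JR73rj

Offset from 180°W / 90°S: lon 195.4532°, lat 173.3854°.
Field: 195.4532/20 → 9 → J, 173.3854/10 → 17 → R; chars JR.
Square: 15.4532/2 → 7, 3.3854/1 → 3; chars 73.
Subsquare: 1.4532/0.0833333 → 17 → r, 0.3854/0.0416667 → 9 → j; chars rj.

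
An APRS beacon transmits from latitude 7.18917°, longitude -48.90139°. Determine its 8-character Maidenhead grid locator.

GJ57ne15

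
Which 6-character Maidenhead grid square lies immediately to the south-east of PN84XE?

Longitude subsquare x = 23; +1 → 24, wraps to 0 = a, carry into square.
Longitude square 8; +1 → 9.
Latitude subsquare e = 4; −1 → 3 = d.

PN94ad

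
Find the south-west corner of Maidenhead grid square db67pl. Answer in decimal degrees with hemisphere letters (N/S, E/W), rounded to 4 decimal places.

Field D=3, B=1: +3·20° lon, +1·10° lat → SW at lon -120°, lat -80°.
Square 6, 7: +6·2° lon, +7·1° lat → SW at lon -108°, lat -73°.
Subsquare p=15, l=11: +15·0.0833333° lon, +11·0.0416667° lat → SW at lon -106.75°, lat -72.5417°.
latitude 72.5417° S, longitude 106.7500° W.

72.5417° S, 106.7500° W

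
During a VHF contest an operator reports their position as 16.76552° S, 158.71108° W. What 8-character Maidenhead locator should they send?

BH03pf46

Offset from 180°W / 90°S: lon 21.28892°, lat 73.23448°.
Field (20°×10°, letters A–R): lon ⌊21.28892/20⌋ = 1 → B; lat ⌊73.23448/10⌋ = 7 → H.
Square (2°×1°, digits 0–9): lon ⌊1.28892/2⌋ = 0; lat ⌊3.23448/1⌋ = 3.
Subsquare (5′×2.5′, letters a–x): lon ⌊1.28892/0.0833333⌋ = 15 → p; lat ⌊0.23448/0.0416667⌋ = 5 → f.
Extended square (30″×15″, digits 0–9): lon ⌊0.03892/0.00833333⌋ = 4; lat ⌊0.02615/0.00416667⌋ = 6.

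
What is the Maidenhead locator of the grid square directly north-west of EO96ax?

EO87xa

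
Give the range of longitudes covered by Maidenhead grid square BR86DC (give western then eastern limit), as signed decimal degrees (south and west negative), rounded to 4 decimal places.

-143.7500, -143.6667

Field B=1, R=17: +1·20° lon, +17·10° lat → SW at lon -160°, lat 80°.
Square 8, 6: +8·2° lon, +6·1° lat → SW at lon -144°, lat 86°.
Subsquare d=3, c=2: +3·0.0833333° lon, +2·0.0416667° lat → SW at lon -143.75°, lat 86.0833°.
Cell spans 0.0833333° lon × 0.0416667° lat.
west -143.7500, east -143.6667.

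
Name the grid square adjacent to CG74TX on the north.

CG75ta

Latitude subsquare x = 23; +1 → 24, wraps to 0 = a, carry into square.
Latitude square 4; +1 → 5.
The longitude characters are unchanged.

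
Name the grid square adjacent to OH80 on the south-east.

OG99

Longitude square 8; +1 → 9.
Latitude square 0; −1 → -1, wraps to 9, carry into field.
Latitude field H = 7; −1 → 6 = G.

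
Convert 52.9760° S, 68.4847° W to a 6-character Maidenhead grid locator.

Shift to the Maidenhead origin (180°W, 90°S): lon 111.5153, lat 37.0240.
Field (20°×10°, letters A–R): lon ⌊111.5153/20⌋ = 5 → F; lat ⌊37.0240/10⌋ = 3 → D.
Square (2°×1°, digits 0–9): lon ⌊11.5153/2⌋ = 5; lat ⌊7.0240/1⌋ = 7.
Subsquare (5′×2.5′, letters a–x): lon ⌊1.5153/0.0833333⌋ = 18 → s; lat ⌊0.0240/0.0416667⌋ = 0 → a.

FD57sa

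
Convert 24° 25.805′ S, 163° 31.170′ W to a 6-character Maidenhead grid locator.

AG85fn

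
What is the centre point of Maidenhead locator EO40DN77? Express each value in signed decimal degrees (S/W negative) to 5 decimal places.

Field E=4, O=14: +4·20° lon, +14·10° lat → SW at lon -100°, lat 50°.
Square 4, 0: +4·2° lon, +0·1° lat → SW at lon -92°, lat 50°.
Subsquare d=3, n=13: +3·0.0833333° lon, +13·0.0416667° lat → SW at lon -91.75°, lat 50.5417°.
Extended square 7, 7: +7·0.00833333° lon, +7·0.00416667° lat → SW at lon -91.6917°, lat 50.5708°.
Cell spans 0.00833333° lon × 0.00416667° lat. Centre is SW corner plus half of each.
latitude 50.57292, longitude -91.68750.

50.57292, -91.68750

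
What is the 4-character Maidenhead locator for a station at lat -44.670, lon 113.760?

OE65

Shift to the Maidenhead origin (180°W, 90°S): lon 293.76, lat 45.33.
Field: lon ⌊293.76/20⌋ = 14 → O; lat ⌊45.33/10⌋ = 4 → E.
Square: lon ⌊13.76/2⌋ = 6; lat ⌊5.33/1⌋ = 5.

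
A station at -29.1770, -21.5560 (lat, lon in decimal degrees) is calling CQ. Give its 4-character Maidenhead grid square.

Add 180° to longitude and 90° to latitude: 158.44, 60.82.
Field: 158.44/20 → 7 → H, 60.82/10 → 6 → G; chars HG.
Square: 18.44/2 → 9, 0.82/1 → 0; chars 90.

HG90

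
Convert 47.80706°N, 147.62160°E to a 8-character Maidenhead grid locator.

QN37tt43

Shift to the Maidenhead origin (180°W, 90°S): lon 327.62160, lat 137.80706.
Field (20°×10°, letters A–R): 327.62160/20 → 16 → Q, 137.80706/10 → 13 → N; chars QN.
Square (2°×1°, digits 0–9): 7.62160/2 → 3, 7.80706/1 → 7; chars 37.
Subsquare (5′×2.5′, letters a–x): 1.62160/0.0833333 → 19 → t, 0.80706/0.0416667 → 19 → t; chars tt.
Extended square (30″×15″, digits 0–9): 0.03827/0.00833333 → 4, 0.01539/0.00416667 → 3; chars 43.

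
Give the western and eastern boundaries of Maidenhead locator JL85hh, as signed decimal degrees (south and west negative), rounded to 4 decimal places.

Field J=9, L=11: +9·20° lon, +11·10° lat → SW at lon 0°, lat 20°.
Square 8, 5: +8·2° lon, +5·1° lat → SW at lon 16°, lat 25°.
Subsquare h=7, h=7: +7·0.0833333° lon, +7·0.0416667° lat → SW at lon 16.5833°, lat 25.2917°.
Cell spans 0.0833333° lon × 0.0416667° lat.
west 16.5833, east 16.6667.

16.5833, 16.6667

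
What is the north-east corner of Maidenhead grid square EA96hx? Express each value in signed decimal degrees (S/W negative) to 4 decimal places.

-83.0000, -81.3333

Field E=4, A=0: +4·20° lon, +0·10° lat → SW at lon -100°, lat -90°.
Square 9, 6: +9·2° lon, +6·1° lat → SW at lon -82°, lat -84°.
Subsquare h=7, x=23: +7·0.0833333° lon, +23·0.0416667° lat → SW at lon -81.4167°, lat -83.0417°.
Cell spans 0.0833333° lon × 0.0416667° lat. NE corner is SW corner plus one full cell.
latitude -83.0000, longitude -81.3333.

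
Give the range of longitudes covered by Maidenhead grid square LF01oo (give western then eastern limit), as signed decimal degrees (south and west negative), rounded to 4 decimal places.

Field L=11, F=5: +11·20° lon, +5·10° lat → SW at lon 40°, lat -40°.
Square 0, 1: +0·2° lon, +1·1° lat → SW at lon 40°, lat -39°.
Subsquare o=14, o=14: +14·0.0833333° lon, +14·0.0416667° lat → SW at lon 41.1667°, lat -38.4167°.
Cell spans 0.0833333° lon × 0.0416667° lat.
west 41.1667, east 41.2500.

41.1667, 41.2500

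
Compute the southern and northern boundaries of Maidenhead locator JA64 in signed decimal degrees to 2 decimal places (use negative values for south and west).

Field J=9, A=0: +9·20° lon, +0·10° lat → SW at lon 0°, lat -90°.
Square 6, 4: +6·2° lon, +4·1° lat → SW at lon 12°, lat -86°.
Cell spans 2° lon × 1° lat.
south -86.00, north -85.00.

-86.00, -85.00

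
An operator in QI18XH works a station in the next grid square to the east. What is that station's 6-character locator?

Longitude subsquare x = 23; +1 → 24, wraps to 0 = a, carry into square.
Longitude square 1; +1 → 2.
The latitude characters are unchanged.

QI28ah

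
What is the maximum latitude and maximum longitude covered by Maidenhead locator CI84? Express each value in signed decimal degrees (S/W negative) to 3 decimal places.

-5.000, -122.000

Field C=2, I=8: +2·20° lon, +8·10° lat → SW at lon -140°, lat -10°.
Square 8, 4: +8·2° lon, +4·1° lat → SW at lon -124°, lat -6°.
Cell spans 2° lon × 1° lat. NE corner is SW corner plus one full cell.
latitude -5.000, longitude -122.000.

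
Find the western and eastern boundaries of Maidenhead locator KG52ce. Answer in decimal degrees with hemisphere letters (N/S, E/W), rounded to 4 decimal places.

30.1667° E, 30.2500° E

Field K=10, G=6: +10·20° lon, +6·10° lat → SW at lon 20°, lat -30°.
Square 5, 2: +5·2° lon, +2·1° lat → SW at lon 30°, lat -28°.
Subsquare c=2, e=4: +2·0.0833333° lon, +4·0.0416667° lat → SW at lon 30.1667°, lat -27.8333°.
Cell spans 0.0833333° lon × 0.0416667° lat.
west 30.1667° E, east 30.2500° E.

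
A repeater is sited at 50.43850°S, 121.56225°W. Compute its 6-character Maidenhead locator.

CD99fn

Shift to the Maidenhead origin (180°W, 90°S): lon 58.4377, lat 39.5615.
Field (20°×10°, letters A–R): 58.4377/20 → 2 → C, 39.5615/10 → 3 → D; chars CD.
Square (2°×1°, digits 0–9): 18.4377/2 → 9, 9.5615/1 → 9; chars 99.
Subsquare (5′×2.5′, letters a–x): 0.4377/0.0833333 → 5 → f, 0.5615/0.0416667 → 13 → n; chars fn.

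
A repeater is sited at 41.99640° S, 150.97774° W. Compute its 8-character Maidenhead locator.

Shift to the Maidenhead origin (180°W, 90°S): lon 29.02226, lat 48.00360.
Field: 29.02226/20 → 1 → B, 48.00360/10 → 4 → E; chars BE.
Square: 9.02226/2 → 4, 8.00360/1 → 8; chars 48.
Subsquare: 1.02226/0.0833333 → 12 → m, 0.00360/0.0416667 → 0 → a; chars ma.
Extended square: 0.02226/0.00833333 → 2, 0.00360/0.00416667 → 0; chars 20.

BE48ma20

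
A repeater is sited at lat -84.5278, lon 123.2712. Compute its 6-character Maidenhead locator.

Offset from 180°W / 90°S: lon 303.2712°, lat 5.4722°.
Field (20°×10°, letters A–R): 303.2712/20 → 15 → P, 5.4722/10 → 0 → A; chars PA.
Square (2°×1°, digits 0–9): 3.2712/2 → 1, 5.4722/1 → 5; chars 15.
Subsquare (5′×2.5′, letters a–x): 1.2712/0.0833333 → 15 → p, 0.4722/0.0416667 → 11 → l; chars pl.

PA15pl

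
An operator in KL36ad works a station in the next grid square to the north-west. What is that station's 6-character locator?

KL26xe

Longitude subsquare a = 0; −1 → -1, wraps to 23 = x, carry into square.
Longitude square 3; −1 → 2.
Latitude subsquare d = 3; +1 → 4 = e.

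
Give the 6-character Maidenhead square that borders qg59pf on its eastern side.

Longitude subsquare p = 15; +1 → 16 = q.
The latitude characters are unchanged.

QG59qf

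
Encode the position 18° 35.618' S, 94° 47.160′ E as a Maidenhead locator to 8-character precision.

Shift to the Maidenhead origin (180°W, 90°S): lon 274.78600, lat 71.40637.
Field: lon ⌊274.78600/20⌋ = 13 → N; lat ⌊71.40637/10⌋ = 7 → H.
Square: lon ⌊14.78600/2⌋ = 7; lat ⌊1.40637/1⌋ = 1.
Subsquare: lon ⌊0.78600/0.0833333⌋ = 9 → j; lat ⌊0.40637/0.0416667⌋ = 9 → j.
Extended square: lon ⌊0.03600/0.00833333⌋ = 4; lat ⌊0.03137/0.00416667⌋ = 7.

NH71jj47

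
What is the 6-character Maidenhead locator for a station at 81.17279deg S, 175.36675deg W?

Shift to the Maidenhead origin (180°W, 90°S): lon 4.6333, lat 8.8272.
Field (20°×10°, letters A–R): lon ⌊4.6333/20⌋ = 0 → A; lat ⌊8.8272/10⌋ = 0 → A.
Square (2°×1°, digits 0–9): lon ⌊4.6333/2⌋ = 2; lat ⌊8.8272/1⌋ = 8.
Subsquare (5′×2.5′, letters a–x): lon ⌊0.6333/0.0833333⌋ = 7 → h; lat ⌊0.8272/0.0416667⌋ = 19 → t.

AA28ht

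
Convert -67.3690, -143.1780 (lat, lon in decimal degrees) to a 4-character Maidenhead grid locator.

Offset from 180°W / 90°S: lon 36.82°, lat 22.63°.
Field: lon ⌊36.82/20⌋ = 1 → B; lat ⌊22.63/10⌋ = 2 → C.
Square: lon ⌊16.82/2⌋ = 8; lat ⌊2.63/1⌋ = 2.

BC82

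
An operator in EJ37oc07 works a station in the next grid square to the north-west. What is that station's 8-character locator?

Longitude extended square 0; −1 → -1, wraps to 9, carry into subsquare.
Longitude subsquare o = 14; −1 → 13 = n.
Latitude extended square 7; +1 → 8.

EJ37nc98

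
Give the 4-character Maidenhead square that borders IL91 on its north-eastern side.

JL02

Longitude square 9; +1 → 10, wraps to 0, carry into field.
Longitude field I = 8; +1 → 9 = J.
Latitude square 1; +1 → 2.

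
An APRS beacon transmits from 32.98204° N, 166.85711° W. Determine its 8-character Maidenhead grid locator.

Shift to the Maidenhead origin (180°W, 90°S): lon 13.14289, lat 122.98204.
Field (20°×10°, letters A–R): lon ⌊13.14289/20⌋ = 0 → A; lat ⌊122.98204/10⌋ = 12 → M.
Square (2°×1°, digits 0–9): lon ⌊13.14289/2⌋ = 6; lat ⌊2.98204/1⌋ = 2.
Subsquare (5′×2.5′, letters a–x): lon ⌊1.14289/0.0833333⌋ = 13 → n; lat ⌊0.98204/0.0416667⌋ = 23 → x.
Extended square (30″×15″, digits 0–9): lon ⌊0.05956/0.00833333⌋ = 7; lat ⌊0.02371/0.00416667⌋ = 5.

AM62nx75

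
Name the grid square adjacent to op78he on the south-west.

OP78gd

Longitude subsquare h = 7; −1 → 6 = g.
Latitude subsquare e = 4; −1 → 3 = d.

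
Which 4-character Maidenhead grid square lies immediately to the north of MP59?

Latitude square 9; +1 → 10, wraps to 0, carry into field.
Latitude field P = 15; +1 → 16 = Q.
The longitude characters are unchanged.

MQ50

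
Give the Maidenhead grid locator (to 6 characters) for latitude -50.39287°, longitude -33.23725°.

HD39jo

Shift to the Maidenhead origin (180°W, 90°S): lon 146.7627, lat 39.6071.
Field (20°×10°, letters A–R): lon ⌊146.7627/20⌋ = 7 → H; lat ⌊39.6071/10⌋ = 3 → D.
Square (2°×1°, digits 0–9): lon ⌊6.7627/2⌋ = 3; lat ⌊9.6071/1⌋ = 9.
Subsquare (5′×2.5′, letters a–x): lon ⌊0.7627/0.0833333⌋ = 9 → j; lat ⌊0.6071/0.0416667⌋ = 14 → o.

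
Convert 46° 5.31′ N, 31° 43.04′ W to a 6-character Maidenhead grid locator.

HN46dc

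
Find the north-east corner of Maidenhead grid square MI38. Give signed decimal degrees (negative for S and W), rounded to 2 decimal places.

-1.00, 68.00

Field M=12, I=8: +12·20° lon, +8·10° lat → SW at lon 60°, lat -10°.
Square 3, 8: +3·2° lon, +8·1° lat → SW at lon 66°, lat -2°.
Cell spans 2° lon × 1° lat. NE corner is SW corner plus one full cell.
latitude -1.00, longitude 68.00.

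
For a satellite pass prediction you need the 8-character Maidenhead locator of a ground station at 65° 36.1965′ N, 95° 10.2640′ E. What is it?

NP75oo04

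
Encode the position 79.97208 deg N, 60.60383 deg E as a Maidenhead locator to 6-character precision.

MQ09hx

Shift to the Maidenhead origin (180°W, 90°S): lon 240.6038, lat 169.9721.
Field: 240.6038/20 → 12 → M, 169.9721/10 → 16 → Q; chars MQ.
Square: 0.6038/2 → 0, 9.9721/1 → 9; chars 09.
Subsquare: 0.6038/0.0833333 → 7 → h, 0.9721/0.0416667 → 23 → x; chars hx.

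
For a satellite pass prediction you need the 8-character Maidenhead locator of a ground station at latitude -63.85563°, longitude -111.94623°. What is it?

DC46ad64

Add 180° to longitude and 90° to latitude: 68.05377, 26.14437.
Field: lon ⌊68.05377/20⌋ = 3 → D; lat ⌊26.14437/10⌋ = 2 → C.
Square: lon ⌊8.05377/2⌋ = 4; lat ⌊6.14437/1⌋ = 6.
Subsquare: lon ⌊0.05377/0.0833333⌋ = 0 → a; lat ⌊0.14437/0.0416667⌋ = 3 → d.
Extended square: lon ⌊0.05377/0.00833333⌋ = 6; lat ⌊0.01937/0.00416667⌋ = 4.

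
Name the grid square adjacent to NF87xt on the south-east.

Longitude subsquare x = 23; +1 → 24, wraps to 0 = a, carry into square.
Longitude square 8; +1 → 9.
Latitude subsquare t = 19; −1 → 18 = s.

NF97as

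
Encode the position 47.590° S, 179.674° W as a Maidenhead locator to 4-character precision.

Offset from 180°W / 90°S: lon 0.33°, lat 42.41°.
Field (20°×10°, letters A–R): 0.33/20 → 0 → A, 42.41/10 → 4 → E; chars AE.
Square (2°×1°, digits 0–9): 0.33/2 → 0, 2.41/1 → 2; chars 02.

AE02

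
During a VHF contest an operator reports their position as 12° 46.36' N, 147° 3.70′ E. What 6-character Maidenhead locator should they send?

QK32ms

Add 180° to longitude and 90° to latitude: 327.0617, 102.7727.
Field: 327.0617/20 → 16 → Q, 102.7727/10 → 10 → K; chars QK.
Square: 7.0617/2 → 3, 2.7727/1 → 2; chars 32.
Subsquare: 1.0617/0.0833333 → 12 → m, 0.7727/0.0416667 → 18 → s; chars ms.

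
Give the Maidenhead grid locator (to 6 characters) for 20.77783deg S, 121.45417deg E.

Add 180° to longitude and 90° to latitude: 301.4542, 69.2222.
Field: 301.4542/20 → 15 → P, 69.2222/10 → 6 → G; chars PG.
Square: 1.4542/2 → 0, 9.2222/1 → 9; chars 09.
Subsquare: 1.4542/0.0833333 → 17 → r, 0.2222/0.0416667 → 5 → f; chars rf.

PG09rf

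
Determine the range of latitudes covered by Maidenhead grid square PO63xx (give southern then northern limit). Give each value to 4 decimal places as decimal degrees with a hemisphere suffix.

Field P=15, O=14: +15·20° lon, +14·10° lat → SW at lon 120°, lat 50°.
Square 6, 3: +6·2° lon, +3·1° lat → SW at lon 132°, lat 53°.
Subsquare x=23, x=23: +23·0.0833333° lon, +23·0.0416667° lat → SW at lon 133.917°, lat 53.9583°.
Cell spans 0.0833333° lon × 0.0416667° lat.
south 53.9583° N, north 54.0000° N.

53.9583° N, 54.0000° N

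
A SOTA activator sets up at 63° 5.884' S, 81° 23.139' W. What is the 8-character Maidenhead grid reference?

EC96hv36

Shift to the Maidenhead origin (180°W, 90°S): lon 98.61435, lat 26.90193.
Field: lon ⌊98.61435/20⌋ = 4 → E; lat ⌊26.90193/10⌋ = 2 → C.
Square: lon ⌊18.61435/2⌋ = 9; lat ⌊6.90193/1⌋ = 6.
Subsquare: lon ⌊0.61435/0.0833333⌋ = 7 → h; lat ⌊0.90193/0.0416667⌋ = 21 → v.
Extended square: lon ⌊0.03102/0.00833333⌋ = 3; lat ⌊0.02693/0.00416667⌋ = 6.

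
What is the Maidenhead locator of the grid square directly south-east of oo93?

PO02

Longitude square 9; +1 → 10, wraps to 0, carry into field.
Longitude field O = 14; +1 → 15 = P.
Latitude square 3; −1 → 2.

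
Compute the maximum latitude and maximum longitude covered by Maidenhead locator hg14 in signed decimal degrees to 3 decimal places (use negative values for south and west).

-25.000, -36.000

Field H=7, G=6: +7·20° lon, +6·10° lat → SW at lon -40°, lat -30°.
Square 1, 4: +1·2° lon, +4·1° lat → SW at lon -38°, lat -26°.
Cell spans 2° lon × 1° lat. NE corner is SW corner plus one full cell.
latitude -25.000, longitude -36.000.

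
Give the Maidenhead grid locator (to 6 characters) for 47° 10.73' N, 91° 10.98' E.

NN57oe

Shift to the Maidenhead origin (180°W, 90°S): lon 271.1830, lat 137.1788.
Field: 271.1830/20 → 13 → N, 137.1788/10 → 13 → N; chars NN.
Square: 11.1830/2 → 5, 7.1788/1 → 7; chars 57.
Subsquare: 1.1830/0.0833333 → 14 → o, 0.1788/0.0416667 → 4 → e; chars oe.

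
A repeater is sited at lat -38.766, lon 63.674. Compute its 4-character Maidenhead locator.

MF11

Shift to the Maidenhead origin (180°W, 90°S): lon 243.67, lat 51.23.
Field: lon ⌊243.67/20⌋ = 12 → M; lat ⌊51.23/10⌋ = 5 → F.
Square: lon ⌊3.67/2⌋ = 1; lat ⌊1.23/1⌋ = 1.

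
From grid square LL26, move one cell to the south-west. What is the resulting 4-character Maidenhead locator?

Longitude square 2; −1 → 1.
Latitude square 6; −1 → 5.

LL15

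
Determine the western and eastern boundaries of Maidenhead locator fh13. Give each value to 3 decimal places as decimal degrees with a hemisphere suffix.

Field F=5, H=7: +5·20° lon, +7·10° lat → SW at lon -80°, lat -20°.
Square 1, 3: +1·2° lon, +3·1° lat → SW at lon -78°, lat -17°.
Cell spans 2° lon × 1° lat.
west 78.000° W, east 76.000° W.

78.000° W, 76.000° W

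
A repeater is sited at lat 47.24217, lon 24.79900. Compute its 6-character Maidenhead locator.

Add 180° to longitude and 90° to latitude: 204.7990, 137.2422.
Field (20°×10°, letters A–R): 204.7990/20 → 10 → K, 137.2422/10 → 13 → N; chars KN.
Square (2°×1°, digits 0–9): 4.7990/2 → 2, 7.2422/1 → 7; chars 27.
Subsquare (5′×2.5′, letters a–x): 0.7990/0.0833333 → 9 → j, 0.2422/0.0416667 → 5 → f; chars jf.

KN27jf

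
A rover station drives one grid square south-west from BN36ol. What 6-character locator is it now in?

Longitude subsquare o = 14; −1 → 13 = n.
Latitude subsquare l = 11; −1 → 10 = k.

BN36nk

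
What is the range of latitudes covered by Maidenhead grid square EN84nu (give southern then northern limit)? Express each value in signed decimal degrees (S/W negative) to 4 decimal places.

Field E=4, N=13: +4·20° lon, +13·10° lat → SW at lon -100°, lat 40°.
Square 8, 4: +8·2° lon, +4·1° lat → SW at lon -84°, lat 44°.
Subsquare n=13, u=20: +13·0.0833333° lon, +20·0.0416667° lat → SW at lon -82.9167°, lat 44.8333°.
Cell spans 0.0833333° lon × 0.0416667° lat.
south 44.8333, north 44.8750.

44.8333, 44.8750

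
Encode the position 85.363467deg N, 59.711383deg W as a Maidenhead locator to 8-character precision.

GR05di47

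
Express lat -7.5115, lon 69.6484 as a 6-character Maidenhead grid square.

Add 180° to longitude and 90° to latitude: 249.6484, 82.4885.
Field: lon ⌊249.6484/20⌋ = 12 → M; lat ⌊82.4885/10⌋ = 8 → I.
Square: lon ⌊9.6484/2⌋ = 4; lat ⌊2.4885/1⌋ = 2.
Subsquare: lon ⌊1.6484/0.0833333⌋ = 19 → t; lat ⌊0.4885/0.0416667⌋ = 11 → l.

MI42tl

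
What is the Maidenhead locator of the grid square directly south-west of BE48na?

Longitude subsquare n = 13; −1 → 12 = m.
Latitude subsquare a = 0; −1 → -1, wraps to 23 = x, carry into square.
Latitude square 8; −1 → 7.

BE47mx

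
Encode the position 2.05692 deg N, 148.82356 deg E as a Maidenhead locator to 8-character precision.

Shift to the Maidenhead origin (180°W, 90°S): lon 328.82356, lat 92.05692.
Field (20°×10°, letters A–R): 328.82356/20 → 16 → Q, 92.05692/10 → 9 → J; chars QJ.
Square (2°×1°, digits 0–9): 8.82356/2 → 4, 2.05692/1 → 2; chars 42.
Subsquare (5′×2.5′, letters a–x): 0.82356/0.0833333 → 9 → j, 0.05692/0.0416667 → 1 → b; chars jb.
Extended square (30″×15″, digits 0–9): 0.07356/0.00833333 → 8, 0.01525/0.00416667 → 3; chars 83.

QJ42jb83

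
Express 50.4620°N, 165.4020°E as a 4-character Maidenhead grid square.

Shift to the Maidenhead origin (180°W, 90°S): lon 345.40, lat 140.46.
Field: lon ⌊345.40/20⌋ = 17 → R; lat ⌊140.46/10⌋ = 14 → O.
Square: lon ⌊5.40/2⌋ = 2; lat ⌊0.46/1⌋ = 0.

RO20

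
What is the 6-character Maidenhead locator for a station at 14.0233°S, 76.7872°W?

FH15ox

Shift to the Maidenhead origin (180°W, 90°S): lon 103.2128, lat 75.9767.
Field: 103.2128/20 → 5 → F, 75.9767/10 → 7 → H; chars FH.
Square: 3.2128/2 → 1, 5.9767/1 → 5; chars 15.
Subsquare: 1.2128/0.0833333 → 14 → o, 0.9767/0.0416667 → 23 → x; chars ox.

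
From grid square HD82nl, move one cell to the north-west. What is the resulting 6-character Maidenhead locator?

Longitude subsquare n = 13; −1 → 12 = m.
Latitude subsquare l = 11; +1 → 12 = m.

HD82mm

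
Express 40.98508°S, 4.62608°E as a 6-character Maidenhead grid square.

JE29ha

Offset from 180°W / 90°S: lon 184.6261°, lat 49.0149°.
Field (20°×10°, letters A–R): lon ⌊184.6261/20⌋ = 9 → J; lat ⌊49.0149/10⌋ = 4 → E.
Square (2°×1°, digits 0–9): lon ⌊4.6261/2⌋ = 2; lat ⌊9.0149/1⌋ = 9.
Subsquare (5′×2.5′, letters a–x): lon ⌊0.6261/0.0833333⌋ = 7 → h; lat ⌊0.0149/0.0416667⌋ = 0 → a.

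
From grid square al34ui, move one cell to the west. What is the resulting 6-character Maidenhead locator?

AL34ti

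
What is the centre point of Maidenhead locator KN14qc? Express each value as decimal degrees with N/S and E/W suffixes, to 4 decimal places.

Field K=10, N=13: +10·20° lon, +13·10° lat → SW at lon 20°, lat 40°.
Square 1, 4: +1·2° lon, +4·1° lat → SW at lon 22°, lat 44°.
Subsquare q=16, c=2: +16·0.0833333° lon, +2·0.0416667° lat → SW at lon 23.3333°, lat 44.0833°.
Cell spans 0.0833333° lon × 0.0416667° lat. Centre is SW corner plus half of each.
latitude 44.1042° N, longitude 23.3750° E.

44.1042° N, 23.3750° E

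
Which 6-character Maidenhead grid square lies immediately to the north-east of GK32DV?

GK32ew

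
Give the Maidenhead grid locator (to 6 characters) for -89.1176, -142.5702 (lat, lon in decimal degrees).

BA80rv

Add 180° to longitude and 90° to latitude: 37.4298, 0.8824.
Field (20°×10°, letters A–R): lon ⌊37.4298/20⌋ = 1 → B; lat ⌊0.8824/10⌋ = 0 → A.
Square (2°×1°, digits 0–9): lon ⌊17.4298/2⌋ = 8; lat ⌊0.8824/1⌋ = 0.
Subsquare (5′×2.5′, letters a–x): lon ⌊1.4298/0.0833333⌋ = 17 → r; lat ⌊0.8824/0.0416667⌋ = 21 → v.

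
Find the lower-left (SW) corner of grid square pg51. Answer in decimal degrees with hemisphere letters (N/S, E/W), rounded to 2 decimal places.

29.00° S, 130.00° E

Field P=15, G=6: +15·20° lon, +6·10° lat → SW at lon 120°, lat -30°.
Square 5, 1: +5·2° lon, +1·1° lat → SW at lon 130°, lat -29°.
latitude 29.00° S, longitude 130.00° E.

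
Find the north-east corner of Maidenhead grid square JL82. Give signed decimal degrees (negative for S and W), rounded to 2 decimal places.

Field J=9, L=11: +9·20° lon, +11·10° lat → SW at lon 0°, lat 20°.
Square 8, 2: +8·2° lon, +2·1° lat → SW at lon 16°, lat 22°.
Cell spans 2° lon × 1° lat. NE corner is SW corner plus one full cell.
latitude 23.00, longitude 18.00.

23.00, 18.00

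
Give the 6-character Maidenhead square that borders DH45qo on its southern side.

DH45qn

Latitude subsquare o = 14; −1 → 13 = n.
The longitude characters are unchanged.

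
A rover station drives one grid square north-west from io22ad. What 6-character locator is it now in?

Longitude subsquare a = 0; −1 → -1, wraps to 23 = x, carry into square.
Longitude square 2; −1 → 1.
Latitude subsquare d = 3; +1 → 4 = e.

IO12xe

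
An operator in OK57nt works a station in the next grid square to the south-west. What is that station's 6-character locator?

Longitude subsquare n = 13; −1 → 12 = m.
Latitude subsquare t = 19; −1 → 18 = s.

OK57ms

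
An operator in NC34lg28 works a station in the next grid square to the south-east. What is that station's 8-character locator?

NC34lg37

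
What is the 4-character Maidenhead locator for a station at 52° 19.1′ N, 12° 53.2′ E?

Shift to the Maidenhead origin (180°W, 90°S): lon 192.89, lat 142.32.
Field (20°×10°, letters A–R): 192.89/20 → 9 → J, 142.32/10 → 14 → O; chars JO.
Square (2°×1°, digits 0–9): 12.89/2 → 6, 2.32/1 → 2; chars 62.

JO62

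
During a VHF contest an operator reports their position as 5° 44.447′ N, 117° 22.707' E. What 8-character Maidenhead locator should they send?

Shift to the Maidenhead origin (180°W, 90°S): lon 297.37845, lat 95.74078.
Field (20°×10°, letters A–R): 297.37845/20 → 14 → O, 95.74078/10 → 9 → J; chars OJ.
Square (2°×1°, digits 0–9): 17.37845/2 → 8, 5.74078/1 → 5; chars 85.
Subsquare (5′×2.5′, letters a–x): 1.37845/0.0833333 → 16 → q, 0.74078/0.0416667 → 17 → r; chars qr.
Extended square (30″×15″, digits 0–9): 0.04512/0.00833333 → 5, 0.03245/0.00416667 → 7; chars 57.

OJ85qr57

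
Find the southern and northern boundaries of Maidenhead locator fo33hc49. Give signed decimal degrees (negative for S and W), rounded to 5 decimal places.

Field F=5, O=14: +5·20° lon, +14·10° lat → SW at lon -80°, lat 50°.
Square 3, 3: +3·2° lon, +3·1° lat → SW at lon -74°, lat 53°.
Subsquare h=7, c=2: +7·0.0833333° lon, +2·0.0416667° lat → SW at lon -73.4167°, lat 53.0833°.
Extended square 4, 9: +4·0.00833333° lon, +9·0.00416667° lat → SW at lon -73.3833°, lat 53.1208°.
Cell spans 0.00833333° lon × 0.00416667° lat.
south 53.12083, north 53.12500.

53.12083, 53.12500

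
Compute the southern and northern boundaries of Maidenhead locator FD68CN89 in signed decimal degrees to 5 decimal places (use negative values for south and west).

-51.42083, -51.41667

Field F=5, D=3: +5·20° lon, +3·10° lat → SW at lon -80°, lat -60°.
Square 6, 8: +6·2° lon, +8·1° lat → SW at lon -68°, lat -52°.
Subsquare c=2, n=13: +2·0.0833333° lon, +13·0.0416667° lat → SW at lon -67.8333°, lat -51.4583°.
Extended square 8, 9: +8·0.00833333° lon, +9·0.00416667° lat → SW at lon -67.7667°, lat -51.4208°.
Cell spans 0.00833333° lon × 0.00416667° lat.
south -51.42083, north -51.41667.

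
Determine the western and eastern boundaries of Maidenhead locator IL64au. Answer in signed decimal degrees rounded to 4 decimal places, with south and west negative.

-8.0000, -7.9167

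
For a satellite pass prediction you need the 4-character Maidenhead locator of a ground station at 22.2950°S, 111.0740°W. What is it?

Offset from 180°W / 90°S: lon 68.93°, lat 67.70°.
Field: lon ⌊68.93/20⌋ = 3 → D; lat ⌊67.70/10⌋ = 6 → G.
Square: lon ⌊8.93/2⌋ = 4; lat ⌊7.70/1⌋ = 7.

DG47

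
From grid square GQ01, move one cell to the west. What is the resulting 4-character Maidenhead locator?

FQ91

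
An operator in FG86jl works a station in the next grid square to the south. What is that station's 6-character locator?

FG86jk

Latitude subsquare l = 11; −1 → 10 = k.
The longitude characters are unchanged.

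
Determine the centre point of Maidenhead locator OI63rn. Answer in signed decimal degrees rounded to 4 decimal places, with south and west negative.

Field O=14, I=8: +14·20° lon, +8·10° lat → SW at lon 100°, lat -10°.
Square 6, 3: +6·2° lon, +3·1° lat → SW at lon 112°, lat -7°.
Subsquare r=17, n=13: +17·0.0833333° lon, +13·0.0416667° lat → SW at lon 113.417°, lat -6.45833°.
Cell spans 0.0833333° lon × 0.0416667° lat. Centre is SW corner plus half of each.
latitude -6.4375, longitude 113.4583.

-6.4375, 113.4583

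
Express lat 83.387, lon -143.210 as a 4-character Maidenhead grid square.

BR83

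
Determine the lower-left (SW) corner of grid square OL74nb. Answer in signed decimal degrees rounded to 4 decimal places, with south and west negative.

24.0417, 115.0833

Field O=14, L=11: +14·20° lon, +11·10° lat → SW at lon 100°, lat 20°.
Square 7, 4: +7·2° lon, +4·1° lat → SW at lon 114°, lat 24°.
Subsquare n=13, b=1: +13·0.0833333° lon, +1·0.0416667° lat → SW at lon 115.083°, lat 24.0417°.
latitude 24.0417, longitude 115.0833.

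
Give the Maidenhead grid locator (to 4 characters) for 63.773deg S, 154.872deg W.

BC26

Offset from 180°W / 90°S: lon 25.13°, lat 26.23°.
Field: 25.13/20 → 1 → B, 26.23/10 → 2 → C; chars BC.
Square: 5.13/2 → 2, 6.23/1 → 6; chars 26.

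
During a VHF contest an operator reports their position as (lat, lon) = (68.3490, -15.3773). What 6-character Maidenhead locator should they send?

IP28hi

Offset from 180°W / 90°S: lon 164.6227°, lat 158.3490°.
Field: 164.6227/20 → 8 → I, 158.3490/10 → 15 → P; chars IP.
Square: 4.6227/2 → 2, 8.3490/1 → 8; chars 28.
Subsquare: 0.6227/0.0833333 → 7 → h, 0.3490/0.0416667 → 8 → i; chars hi.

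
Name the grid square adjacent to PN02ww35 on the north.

PN02ww36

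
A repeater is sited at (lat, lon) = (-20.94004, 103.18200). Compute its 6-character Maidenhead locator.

OG19ob

Shift to the Maidenhead origin (180°W, 90°S): lon 283.1820, lat 69.0600.
Field: 283.1820/20 → 14 → O, 69.0600/10 → 6 → G; chars OG.
Square: 3.1820/2 → 1, 9.0600/1 → 9; chars 19.
Subsquare: 1.1820/0.0833333 → 14 → o, 0.0600/0.0416667 → 1 → b; chars ob.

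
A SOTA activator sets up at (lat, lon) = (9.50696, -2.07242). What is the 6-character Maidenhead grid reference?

Shift to the Maidenhead origin (180°W, 90°S): lon 177.9276, lat 99.5070.
Field: 177.9276/20 → 8 → I, 99.5070/10 → 9 → J; chars IJ.
Square: 17.9276/2 → 8, 9.5070/1 → 9; chars 89.
Subsquare: 1.9276/0.0833333 → 23 → x, 0.5070/0.0416667 → 12 → m; chars xm.

IJ89xm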